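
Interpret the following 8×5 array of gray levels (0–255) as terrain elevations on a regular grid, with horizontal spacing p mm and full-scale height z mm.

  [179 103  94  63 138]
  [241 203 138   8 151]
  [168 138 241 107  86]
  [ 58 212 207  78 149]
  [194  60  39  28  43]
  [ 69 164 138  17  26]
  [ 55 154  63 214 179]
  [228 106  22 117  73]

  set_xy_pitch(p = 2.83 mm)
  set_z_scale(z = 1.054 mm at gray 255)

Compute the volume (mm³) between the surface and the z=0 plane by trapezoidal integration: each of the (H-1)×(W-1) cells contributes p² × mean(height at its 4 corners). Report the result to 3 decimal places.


110.086

height_mm = gray/255 × 1.054; cell vol = 2.83² × mean(4 corners)
unit = 2.83² × 1.054 / (4×255) = 0.00827586 mm³ per gray-sum
row 0: Σ corner-gray over 4 cells = 1927  → 15.9476
row 1: Σ corner-gray over 4 cells = 2316  → 19.1669
row 2: Σ corner-gray over 4 cells = 2427  → 20.0855
row 3: Σ corner-gray over 4 cells = 1692  → 14.0028
row 4: Σ corner-gray over 4 cells = 1224  → 10.1297
row 5: Σ corner-gray over 4 cells = 1829  → 15.1366
row 6: Σ corner-gray over 4 cells = 1887  → 15.6166
Σ rows: total corner-gray = 13302  → 110.0855 mm³


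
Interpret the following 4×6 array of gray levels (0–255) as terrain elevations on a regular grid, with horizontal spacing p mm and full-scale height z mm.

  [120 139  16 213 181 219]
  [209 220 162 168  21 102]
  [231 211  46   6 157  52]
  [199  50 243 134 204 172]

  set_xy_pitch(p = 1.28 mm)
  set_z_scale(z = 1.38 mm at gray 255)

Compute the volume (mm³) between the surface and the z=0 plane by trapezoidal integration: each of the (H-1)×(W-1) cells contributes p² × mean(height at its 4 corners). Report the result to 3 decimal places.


18.225

height_mm = gray/255 × 1.38; cell vol = 1.28² × mean(4 corners)
unit = 1.28² × 1.38 / (4×255) = 0.00221666 mm³ per gray-sum
row 0: Σ corner-gray over 5 cells = 2890  → 6.4061
row 1: Σ corner-gray over 5 cells = 2576  → 5.7101
row 2: Σ corner-gray over 5 cells = 2756  → 6.1091
Σ rows: total corner-gray = 8222  → 18.2254 mm³


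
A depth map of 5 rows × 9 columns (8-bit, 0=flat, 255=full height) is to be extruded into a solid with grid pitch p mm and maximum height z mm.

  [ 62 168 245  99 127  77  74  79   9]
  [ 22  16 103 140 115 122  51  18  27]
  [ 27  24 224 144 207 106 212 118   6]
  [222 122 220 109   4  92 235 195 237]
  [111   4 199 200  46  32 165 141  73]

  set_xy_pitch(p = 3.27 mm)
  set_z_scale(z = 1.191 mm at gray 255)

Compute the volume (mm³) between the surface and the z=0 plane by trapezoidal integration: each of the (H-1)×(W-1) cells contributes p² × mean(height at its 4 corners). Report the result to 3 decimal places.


height_mm = gray/255 × 1.191; cell vol = 3.27² × mean(4 corners)
unit = 3.27² × 1.191 / (4×255) = 0.0124855 mm³ per gray-sum
row 0: Σ corner-gray over 8 cells = 2988  → 37.3068
row 1: Σ corner-gray over 8 cells = 3282  → 40.9775
row 2: Σ corner-gray over 8 cells = 4516  → 56.3847
row 3: Σ corner-gray over 8 cells = 4171  → 52.0772
Σ rows: total corner-gray = 14957  → 186.7461 mm³

186.746


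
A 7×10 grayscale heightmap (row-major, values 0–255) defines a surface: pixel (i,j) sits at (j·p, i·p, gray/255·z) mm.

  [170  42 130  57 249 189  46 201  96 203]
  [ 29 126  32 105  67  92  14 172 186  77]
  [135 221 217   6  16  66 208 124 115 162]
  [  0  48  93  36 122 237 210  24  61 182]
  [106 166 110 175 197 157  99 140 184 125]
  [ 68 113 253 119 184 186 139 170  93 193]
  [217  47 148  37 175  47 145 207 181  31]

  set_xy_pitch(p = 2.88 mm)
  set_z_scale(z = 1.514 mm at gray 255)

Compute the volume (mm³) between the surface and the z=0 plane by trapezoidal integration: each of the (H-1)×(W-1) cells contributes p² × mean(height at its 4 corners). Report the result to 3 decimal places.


333.654

height_mm = gray/255 × 1.514; cell vol = 2.88² × mean(4 corners)
unit = 2.88² × 1.514 / (4×255) = 0.0123115 mm³ per gray-sum
row 0: Σ corner-gray over 9 cells = 4087  → 50.3171
row 1: Σ corner-gray over 9 cells = 3937  → 48.4703
row 2: Σ corner-gray over 9 cells = 4087  → 50.3171
row 3: Σ corner-gray over 9 cells = 4531  → 55.7834
row 4: Σ corner-gray over 9 cells = 5462  → 67.2454
row 5: Σ corner-gray over 9 cells = 4997  → 61.5205
Σ rows: total corner-gray = 27101  → 333.6537 mm³


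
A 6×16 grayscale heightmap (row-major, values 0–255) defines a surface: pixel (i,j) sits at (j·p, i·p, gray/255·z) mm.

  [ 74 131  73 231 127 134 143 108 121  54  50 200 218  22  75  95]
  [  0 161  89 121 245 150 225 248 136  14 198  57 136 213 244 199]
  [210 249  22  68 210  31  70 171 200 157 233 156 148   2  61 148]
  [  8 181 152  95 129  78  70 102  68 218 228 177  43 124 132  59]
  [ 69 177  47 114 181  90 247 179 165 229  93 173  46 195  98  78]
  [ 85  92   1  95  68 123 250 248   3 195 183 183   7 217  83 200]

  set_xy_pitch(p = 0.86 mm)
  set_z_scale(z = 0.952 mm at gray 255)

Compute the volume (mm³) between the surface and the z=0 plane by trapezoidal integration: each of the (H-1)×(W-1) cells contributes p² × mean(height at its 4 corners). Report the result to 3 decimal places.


27.784

height_mm = gray/255 × 0.952; cell vol = 0.86² × mean(4 corners)
unit = 0.86² × 0.952 / (4×255) = 0.000690293 mm³ per gray-sum
row 0: Σ corner-gray over 15 cells = 8216  → 5.6715
row 1: Σ corner-gray over 15 cells = 8587  → 5.9275
row 2: Σ corner-gray over 15 cells = 7575  → 5.2290
row 3: Σ corner-gray over 15 cells = 7876  → 5.4368
row 4: Σ corner-gray over 15 cells = 7996  → 5.5196
Σ rows: total corner-gray = 40250  → 27.7843 mm³


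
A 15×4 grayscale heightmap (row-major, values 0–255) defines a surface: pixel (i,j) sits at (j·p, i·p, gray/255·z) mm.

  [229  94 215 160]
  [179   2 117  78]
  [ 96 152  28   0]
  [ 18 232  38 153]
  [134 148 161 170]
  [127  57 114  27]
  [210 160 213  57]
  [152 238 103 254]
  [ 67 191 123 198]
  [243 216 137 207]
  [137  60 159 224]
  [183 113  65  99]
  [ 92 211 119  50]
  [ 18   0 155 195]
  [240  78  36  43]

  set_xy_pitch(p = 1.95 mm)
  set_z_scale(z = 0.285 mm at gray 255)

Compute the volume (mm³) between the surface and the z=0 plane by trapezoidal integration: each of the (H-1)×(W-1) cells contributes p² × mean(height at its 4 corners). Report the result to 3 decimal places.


height_mm = gray/255 × 0.285; cell vol = 1.95² × mean(4 corners)
unit = 1.95² × 0.285 / (4×255) = 0.00106246 mm³ per gray-sum
row 0: Σ corner-gray over 3 cells = 1502  → 1.5958
row 1: Σ corner-gray over 3 cells = 951  → 1.0104
row 2: Σ corner-gray over 3 cells = 1167  → 1.2399
row 3: Σ corner-gray over 3 cells = 1633  → 1.7350
row 4: Σ corner-gray over 3 cells = 1418  → 1.5066
row 5: Σ corner-gray over 3 cells = 1509  → 1.6033
row 6: Σ corner-gray over 3 cells = 2101  → 2.2322
row 7: Σ corner-gray over 3 cells = 1981  → 2.1047
row 8: Σ corner-gray over 3 cells = 2049  → 2.1770
row 9: Σ corner-gray over 3 cells = 1955  → 2.0771
row 10: Σ corner-gray over 3 cells = 1437  → 1.5268
row 11: Σ corner-gray over 3 cells = 1440  → 1.5299
row 12: Σ corner-gray over 3 cells = 1325  → 1.4078
row 13: Σ corner-gray over 3 cells = 1034  → 1.0986
Σ rows: total corner-gray = 21502  → 22.8451 mm³

22.845


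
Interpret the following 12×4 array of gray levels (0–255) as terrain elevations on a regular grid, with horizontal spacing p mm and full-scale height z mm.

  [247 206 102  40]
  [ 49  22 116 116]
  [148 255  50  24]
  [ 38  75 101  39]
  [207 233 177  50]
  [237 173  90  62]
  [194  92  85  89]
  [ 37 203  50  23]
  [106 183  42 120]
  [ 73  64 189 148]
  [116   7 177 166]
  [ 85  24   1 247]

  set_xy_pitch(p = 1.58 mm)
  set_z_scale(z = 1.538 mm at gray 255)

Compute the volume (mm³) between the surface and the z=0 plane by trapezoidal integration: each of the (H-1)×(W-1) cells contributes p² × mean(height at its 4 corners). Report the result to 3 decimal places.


56.105

height_mm = gray/255 × 1.538; cell vol = 1.58² × mean(4 corners)
unit = 1.58² × 1.538 / (4×255) = 0.00376418 mm³ per gray-sum
row 0: Σ corner-gray over 3 cells = 1344  → 5.0591
row 1: Σ corner-gray over 3 cells = 1223  → 4.6036
row 2: Σ corner-gray over 3 cells = 1211  → 4.5584
row 3: Σ corner-gray over 3 cells = 1506  → 5.6689
row 4: Σ corner-gray over 3 cells = 1902  → 7.1595
row 5: Σ corner-gray over 3 cells = 1462  → 5.5032
row 6: Σ corner-gray over 3 cells = 1203  → 4.5283
row 7: Σ corner-gray over 3 cells = 1242  → 4.6751
row 8: Σ corner-gray over 3 cells = 1403  → 5.2811
row 9: Σ corner-gray over 3 cells = 1377  → 5.1833
row 10: Σ corner-gray over 3 cells = 1032  → 3.8846
Σ rows: total corner-gray = 14905  → 56.1051 mm³


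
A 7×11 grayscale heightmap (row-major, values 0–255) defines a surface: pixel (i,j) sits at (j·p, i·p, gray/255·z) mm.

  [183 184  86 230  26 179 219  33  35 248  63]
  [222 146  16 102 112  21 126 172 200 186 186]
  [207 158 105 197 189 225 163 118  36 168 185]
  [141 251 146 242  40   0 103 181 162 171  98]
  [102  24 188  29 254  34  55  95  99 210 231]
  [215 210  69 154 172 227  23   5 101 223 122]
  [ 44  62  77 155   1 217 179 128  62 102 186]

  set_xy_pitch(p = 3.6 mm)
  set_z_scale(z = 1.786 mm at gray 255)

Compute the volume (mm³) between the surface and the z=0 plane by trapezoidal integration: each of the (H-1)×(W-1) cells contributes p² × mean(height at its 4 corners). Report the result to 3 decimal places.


725.531

height_mm = gray/255 × 1.786; cell vol = 3.6² × mean(4 corners)
unit = 3.6² × 1.786 / (4×255) = 0.0226927 mm³ per gray-sum
row 0: Σ corner-gray over 10 cells = 5296  → 120.1806
row 1: Σ corner-gray over 10 cells = 5680  → 128.8946
row 2: Σ corner-gray over 10 cells = 5941  → 134.8174
row 3: Σ corner-gray over 10 cells = 5140  → 116.6405
row 4: Σ corner-gray over 10 cells = 5014  → 113.7812
row 5: Σ corner-gray over 10 cells = 4901  → 111.2170
Σ rows: total corner-gray = 31972  → 725.5312 mm³


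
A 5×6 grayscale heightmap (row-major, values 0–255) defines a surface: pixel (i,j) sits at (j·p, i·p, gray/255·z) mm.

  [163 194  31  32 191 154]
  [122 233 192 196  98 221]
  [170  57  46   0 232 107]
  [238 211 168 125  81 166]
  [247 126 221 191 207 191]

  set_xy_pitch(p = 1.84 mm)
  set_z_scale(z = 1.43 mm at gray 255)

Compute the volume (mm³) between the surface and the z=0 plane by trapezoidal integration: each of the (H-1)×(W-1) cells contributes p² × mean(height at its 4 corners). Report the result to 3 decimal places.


55.747

height_mm = gray/255 × 1.43; cell vol = 1.84² × mean(4 corners)
unit = 1.84² × 1.43 / (4×255) = 0.00474648 mm³ per gray-sum
row 0: Σ corner-gray over 5 cells = 2994  → 14.2110
row 1: Σ corner-gray over 5 cells = 2728  → 12.9484
row 2: Σ corner-gray over 5 cells = 2521  → 11.9659
row 3: Σ corner-gray over 5 cells = 3502  → 16.6222
Σ rows: total corner-gray = 11745  → 55.7474 mm³


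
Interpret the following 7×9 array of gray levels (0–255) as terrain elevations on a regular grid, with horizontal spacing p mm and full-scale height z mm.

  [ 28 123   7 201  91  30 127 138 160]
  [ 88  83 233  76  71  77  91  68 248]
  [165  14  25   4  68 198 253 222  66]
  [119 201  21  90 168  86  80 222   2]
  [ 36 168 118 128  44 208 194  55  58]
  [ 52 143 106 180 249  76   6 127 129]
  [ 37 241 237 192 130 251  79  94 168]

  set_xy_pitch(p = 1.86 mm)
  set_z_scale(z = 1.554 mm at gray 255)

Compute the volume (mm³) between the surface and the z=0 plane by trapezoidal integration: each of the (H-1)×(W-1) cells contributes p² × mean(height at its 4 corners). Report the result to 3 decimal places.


height_mm = gray/255 × 1.554; cell vol = 1.86² × mean(4 corners)
unit = 1.86² × 1.554 / (4×255) = 0.0052708 mm³ per gray-sum
row 0: Σ corner-gray over 8 cells = 3356  → 17.6888
row 1: Σ corner-gray over 8 cells = 3533  → 18.6217
row 2: Σ corner-gray over 8 cells = 3656  → 19.2701
row 3: Σ corner-gray over 8 cells = 3781  → 19.9289
row 4: Σ corner-gray over 8 cells = 3879  → 20.4454
row 5: Σ corner-gray over 8 cells = 4608  → 24.2879
Σ rows: total corner-gray = 22813  → 120.2428 mm³

120.243


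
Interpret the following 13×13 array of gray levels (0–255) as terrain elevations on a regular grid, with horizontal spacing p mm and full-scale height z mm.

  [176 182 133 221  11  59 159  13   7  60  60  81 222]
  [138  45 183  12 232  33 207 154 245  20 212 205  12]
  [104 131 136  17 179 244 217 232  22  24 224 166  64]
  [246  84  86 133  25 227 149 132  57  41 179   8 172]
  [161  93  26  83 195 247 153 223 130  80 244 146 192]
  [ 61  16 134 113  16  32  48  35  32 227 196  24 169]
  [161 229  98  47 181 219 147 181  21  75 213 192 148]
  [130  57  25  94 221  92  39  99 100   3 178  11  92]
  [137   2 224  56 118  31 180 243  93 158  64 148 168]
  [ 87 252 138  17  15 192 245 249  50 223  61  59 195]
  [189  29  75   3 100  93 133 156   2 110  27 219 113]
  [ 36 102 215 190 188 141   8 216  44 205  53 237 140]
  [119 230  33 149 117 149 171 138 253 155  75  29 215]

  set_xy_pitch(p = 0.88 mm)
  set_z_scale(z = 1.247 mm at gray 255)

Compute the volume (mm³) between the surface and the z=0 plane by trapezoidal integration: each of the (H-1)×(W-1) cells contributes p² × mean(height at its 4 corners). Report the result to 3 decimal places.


height_mm = gray/255 × 1.247; cell vol = 0.88² × mean(4 corners)
unit = 0.88² × 1.247 / (4×255) = 0.000946742 mm³ per gray-sum
row 0: Σ corner-gray over 12 cells = 5616  → 5.3169
row 1: Σ corner-gray over 12 cells = 6598  → 6.2466
row 2: Σ corner-gray over 12 cells = 6012  → 5.6918
row 3: Σ corner-gray over 12 cells = 6253  → 5.9200
row 4: Σ corner-gray over 12 cells = 5569  → 5.2724
row 5: Σ corner-gray over 12 cells = 5491  → 5.1986
row 6: Σ corner-gray over 12 cells = 5575  → 5.2781
row 7: Σ corner-gray over 12 cells = 4999  → 4.7328
row 8: Σ corner-gray over 12 cells = 6223  → 5.8916
row 9: Σ corner-gray over 12 cells = 5480  → 5.1881
row 10: Σ corner-gray over 12 cells = 5570  → 5.2734
row 11: Σ corner-gray over 12 cells = 6706  → 6.3489
Σ rows: total corner-gray = 70092  → 66.3590 mm³

66.359


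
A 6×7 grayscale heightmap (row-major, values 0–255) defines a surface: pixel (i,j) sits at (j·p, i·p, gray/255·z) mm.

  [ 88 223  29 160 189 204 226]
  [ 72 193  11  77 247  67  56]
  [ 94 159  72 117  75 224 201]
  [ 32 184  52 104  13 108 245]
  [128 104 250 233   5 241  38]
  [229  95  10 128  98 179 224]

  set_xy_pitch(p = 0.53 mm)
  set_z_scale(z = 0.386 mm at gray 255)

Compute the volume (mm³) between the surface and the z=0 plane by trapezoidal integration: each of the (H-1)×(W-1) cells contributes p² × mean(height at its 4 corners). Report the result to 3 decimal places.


height_mm = gray/255 × 0.386; cell vol = 0.53² × mean(4 corners)
unit = 0.53² × 0.386 / (4×255) = 0.000106301 mm³ per gray-sum
row 0: Σ corner-gray over 6 cells = 3242  → 0.3446
row 1: Σ corner-gray over 6 cells = 2907  → 0.3090
row 2: Σ corner-gray over 6 cells = 2788  → 0.2964
row 3: Σ corner-gray over 6 cells = 3031  → 0.3222
row 4: Σ corner-gray over 6 cells = 3305  → 0.3513
Σ rows: total corner-gray = 15273  → 1.6235 mm³

1.624


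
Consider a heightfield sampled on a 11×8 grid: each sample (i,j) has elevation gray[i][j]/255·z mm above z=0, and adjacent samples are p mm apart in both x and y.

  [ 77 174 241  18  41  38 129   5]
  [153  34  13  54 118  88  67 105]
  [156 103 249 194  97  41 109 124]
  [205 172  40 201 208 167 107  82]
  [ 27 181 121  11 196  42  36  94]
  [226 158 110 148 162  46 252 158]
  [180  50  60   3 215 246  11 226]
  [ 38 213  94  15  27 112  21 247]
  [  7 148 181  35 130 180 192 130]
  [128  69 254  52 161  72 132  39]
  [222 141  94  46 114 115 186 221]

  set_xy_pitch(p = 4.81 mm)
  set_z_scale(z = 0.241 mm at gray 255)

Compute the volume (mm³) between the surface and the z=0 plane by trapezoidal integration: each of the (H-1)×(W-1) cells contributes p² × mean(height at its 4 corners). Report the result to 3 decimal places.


178.431

height_mm = gray/255 × 0.241; cell vol = 4.81² × mean(4 corners)
unit = 4.81² × 0.241 / (4×255) = 0.00546647 mm³ per gray-sum
row 0: Σ corner-gray over 7 cells = 2370  → 12.9555
row 1: Σ corner-gray over 7 cells = 2872  → 15.6997
row 2: Σ corner-gray over 7 cells = 3943  → 21.5543
row 3: Σ corner-gray over 7 cells = 3372  → 18.4329
row 4: Σ corner-gray over 7 cells = 3431  → 18.7555
row 5: Σ corner-gray over 7 cells = 3712  → 20.2915
row 6: Σ corner-gray over 7 cells = 2825  → 15.4428
row 7: Σ corner-gray over 7 cells = 3118  → 17.0445
row 8: Σ corner-gray over 7 cells = 3516  → 19.2201
row 9: Σ corner-gray over 7 cells = 3482  → 19.0343
Σ rows: total corner-gray = 32641  → 178.4311 mm³


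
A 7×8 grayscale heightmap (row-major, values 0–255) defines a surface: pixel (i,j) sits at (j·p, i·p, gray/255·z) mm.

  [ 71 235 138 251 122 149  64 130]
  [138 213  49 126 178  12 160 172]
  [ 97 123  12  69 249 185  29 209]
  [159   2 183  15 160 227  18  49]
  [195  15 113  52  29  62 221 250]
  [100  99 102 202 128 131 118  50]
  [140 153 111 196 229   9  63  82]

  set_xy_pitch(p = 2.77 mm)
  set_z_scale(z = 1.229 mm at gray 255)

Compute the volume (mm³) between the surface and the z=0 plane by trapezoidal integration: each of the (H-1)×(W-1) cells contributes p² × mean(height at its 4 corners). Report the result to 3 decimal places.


height_mm = gray/255 × 1.229; cell vol = 2.77² × mean(4 corners)
unit = 2.77² × 1.229 / (4×255) = 0.00924509 mm³ per gray-sum
row 0: Σ corner-gray over 7 cells = 3905  → 36.1021
row 1: Σ corner-gray over 7 cells = 3426  → 31.6737
row 2: Σ corner-gray over 7 cells = 3058  → 28.2715
row 3: Σ corner-gray over 7 cells = 2847  → 26.3208
row 4: Σ corner-gray over 7 cells = 3139  → 29.0203
row 5: Σ corner-gray over 7 cells = 3454  → 31.9325
Σ rows: total corner-gray = 19829  → 183.3209 mm³

183.321


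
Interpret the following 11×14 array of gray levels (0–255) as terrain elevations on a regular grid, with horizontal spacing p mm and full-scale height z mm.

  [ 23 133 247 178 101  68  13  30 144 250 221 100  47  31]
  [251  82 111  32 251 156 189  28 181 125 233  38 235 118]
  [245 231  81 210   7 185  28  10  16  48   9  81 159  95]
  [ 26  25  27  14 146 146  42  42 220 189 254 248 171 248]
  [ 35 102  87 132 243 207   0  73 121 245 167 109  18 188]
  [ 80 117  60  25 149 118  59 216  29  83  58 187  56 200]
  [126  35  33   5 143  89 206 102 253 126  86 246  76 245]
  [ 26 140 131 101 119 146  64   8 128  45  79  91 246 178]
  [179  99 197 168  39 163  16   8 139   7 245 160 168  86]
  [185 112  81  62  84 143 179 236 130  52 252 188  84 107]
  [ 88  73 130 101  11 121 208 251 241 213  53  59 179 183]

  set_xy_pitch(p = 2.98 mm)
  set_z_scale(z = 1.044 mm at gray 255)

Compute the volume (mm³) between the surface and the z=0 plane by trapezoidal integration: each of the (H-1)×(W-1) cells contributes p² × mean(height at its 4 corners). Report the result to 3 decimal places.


height_mm = gray/255 × 1.044; cell vol = 2.98² × mean(4 corners)
unit = 2.98² × 1.044 / (4×255) = 0.00908935 mm³ per gray-sum
row 0: Σ corner-gray over 13 cells = 6809  → 61.8894
row 1: Σ corner-gray over 13 cells = 6161  → 55.9995
row 2: Σ corner-gray over 13 cells = 5792  → 52.6455
row 3: Σ corner-gray over 13 cells = 6553  → 59.5625
row 4: Σ corner-gray over 13 cells = 5825  → 52.9455
row 5: Σ corner-gray over 13 cells = 5765  → 52.4001
row 6: Σ corner-gray over 13 cells = 5971  → 54.2725
row 7: Σ corner-gray over 13 cells = 5883  → 53.4726
row 8: Σ corner-gray over 13 cells = 6581  → 59.8170
row 9: Σ corner-gray over 13 cells = 7049  → 64.0708
Σ rows: total corner-gray = 62389  → 567.0755 mm³

567.075


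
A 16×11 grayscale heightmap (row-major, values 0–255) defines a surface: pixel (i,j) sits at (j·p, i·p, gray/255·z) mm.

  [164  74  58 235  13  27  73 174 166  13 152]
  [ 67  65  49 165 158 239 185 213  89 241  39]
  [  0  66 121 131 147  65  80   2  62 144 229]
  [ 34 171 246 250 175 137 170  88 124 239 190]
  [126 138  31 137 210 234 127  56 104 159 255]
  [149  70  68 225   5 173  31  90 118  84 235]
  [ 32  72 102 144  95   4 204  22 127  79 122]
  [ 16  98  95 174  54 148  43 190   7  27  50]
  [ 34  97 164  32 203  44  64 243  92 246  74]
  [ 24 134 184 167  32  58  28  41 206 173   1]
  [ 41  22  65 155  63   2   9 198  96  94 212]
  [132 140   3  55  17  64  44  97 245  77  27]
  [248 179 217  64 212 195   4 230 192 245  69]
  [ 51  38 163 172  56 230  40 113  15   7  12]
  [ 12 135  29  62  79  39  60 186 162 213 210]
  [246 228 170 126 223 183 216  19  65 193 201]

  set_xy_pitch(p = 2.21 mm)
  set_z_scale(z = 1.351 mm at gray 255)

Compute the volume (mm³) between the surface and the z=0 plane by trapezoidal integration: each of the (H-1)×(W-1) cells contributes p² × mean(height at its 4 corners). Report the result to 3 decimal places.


445.646

height_mm = gray/255 × 1.351; cell vol = 2.21² × mean(4 corners)
unit = 2.21² × 1.351 / (4×255) = 0.00646904 mm³ per gray-sum
row 0: Σ corner-gray over 10 cells = 4896  → 31.6724
row 1: Σ corner-gray over 10 cells = 4779  → 30.9155
row 2: Σ corner-gray over 10 cells = 5289  → 34.2147
row 3: Σ corner-gray over 10 cells = 6197  → 40.0886
row 4: Σ corner-gray over 10 cells = 4885  → 31.6013
row 5: Σ corner-gray over 10 cells = 3964  → 25.6433
row 6: Σ corner-gray over 10 cells = 3590  → 23.2238
row 7: Σ corner-gray over 10 cells = 4216  → 27.2735
row 8: Σ corner-gray over 10 cells = 4549  → 29.4277
row 9: Σ corner-gray over 10 cells = 3732  → 24.1425
row 10: Σ corner-gray over 10 cells = 3304  → 21.3737
row 11: Σ corner-gray over 10 cells = 5036  → 32.5781
row 12: Σ corner-gray over 10 cells = 5124  → 33.1474
row 13: Σ corner-gray over 10 cells = 3883  → 25.1193
row 14: Σ corner-gray over 10 cells = 5445  → 35.2239
Σ rows: total corner-gray = 68889  → 445.6456 mm³


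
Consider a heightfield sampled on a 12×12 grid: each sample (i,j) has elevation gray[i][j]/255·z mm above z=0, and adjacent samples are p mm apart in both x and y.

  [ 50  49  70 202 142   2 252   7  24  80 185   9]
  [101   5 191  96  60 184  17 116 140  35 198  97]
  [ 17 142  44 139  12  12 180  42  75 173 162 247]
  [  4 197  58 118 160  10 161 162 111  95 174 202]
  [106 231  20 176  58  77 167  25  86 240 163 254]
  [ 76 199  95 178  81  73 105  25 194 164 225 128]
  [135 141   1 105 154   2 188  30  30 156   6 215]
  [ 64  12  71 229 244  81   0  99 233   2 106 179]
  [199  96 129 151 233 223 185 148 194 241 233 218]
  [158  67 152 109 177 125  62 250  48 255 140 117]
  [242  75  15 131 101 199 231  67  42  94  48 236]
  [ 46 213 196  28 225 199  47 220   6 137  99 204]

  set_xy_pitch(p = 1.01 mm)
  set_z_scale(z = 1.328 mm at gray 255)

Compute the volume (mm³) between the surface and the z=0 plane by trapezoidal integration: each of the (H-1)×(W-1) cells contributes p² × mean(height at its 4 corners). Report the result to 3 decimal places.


78.244

height_mm = gray/255 × 1.328; cell vol = 1.01² × mean(4 corners)
unit = 1.01² × 1.328 / (4×255) = 0.00132813 mm³ per gray-sum
row 0: Σ corner-gray over 11 cells = 4367  → 5.7999
row 1: Σ corner-gray over 11 cells = 4508  → 5.9872
row 2: Σ corner-gray over 11 cells = 4924  → 6.5397
row 3: Σ corner-gray over 11 cells = 5544  → 7.3632
row 4: Σ corner-gray over 11 cells = 5728  → 7.6075
row 5: Σ corner-gray over 11 cells = 4858  → 6.4521
row 6: Σ corner-gray over 11 cells = 4373  → 5.8079
row 7: Σ corner-gray over 11 cells = 6480  → 8.6063
row 8: Σ corner-gray over 11 cells = 7128  → 9.4669
row 9: Σ corner-gray over 11 cells = 5529  → 7.3432
row 10: Σ corner-gray over 11 cells = 5474  → 7.2702
Σ rows: total corner-gray = 58913  → 78.2441 mm³


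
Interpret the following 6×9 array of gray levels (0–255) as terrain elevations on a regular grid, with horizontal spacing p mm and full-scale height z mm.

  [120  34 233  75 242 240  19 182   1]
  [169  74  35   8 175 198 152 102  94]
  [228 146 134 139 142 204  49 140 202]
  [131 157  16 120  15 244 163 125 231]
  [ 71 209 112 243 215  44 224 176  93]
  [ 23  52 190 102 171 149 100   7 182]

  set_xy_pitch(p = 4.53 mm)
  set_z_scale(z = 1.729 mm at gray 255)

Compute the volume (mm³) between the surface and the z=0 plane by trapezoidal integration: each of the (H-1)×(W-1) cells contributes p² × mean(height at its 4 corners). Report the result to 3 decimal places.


744.398

height_mm = gray/255 × 1.729; cell vol = 4.53² × mean(4 corners)
unit = 4.53² × 1.729 / (4×255) = 0.0347849 mm³ per gray-sum
row 0: Σ corner-gray over 8 cells = 3922  → 136.4265
row 1: Σ corner-gray over 8 cells = 4089  → 142.2356
row 2: Σ corner-gray over 8 cells = 4380  → 152.3580
row 3: Σ corner-gray over 8 cells = 4652  → 161.8195
row 4: Σ corner-gray over 8 cells = 4357  → 151.5580
Σ rows: total corner-gray = 21400  → 744.3977 mm³


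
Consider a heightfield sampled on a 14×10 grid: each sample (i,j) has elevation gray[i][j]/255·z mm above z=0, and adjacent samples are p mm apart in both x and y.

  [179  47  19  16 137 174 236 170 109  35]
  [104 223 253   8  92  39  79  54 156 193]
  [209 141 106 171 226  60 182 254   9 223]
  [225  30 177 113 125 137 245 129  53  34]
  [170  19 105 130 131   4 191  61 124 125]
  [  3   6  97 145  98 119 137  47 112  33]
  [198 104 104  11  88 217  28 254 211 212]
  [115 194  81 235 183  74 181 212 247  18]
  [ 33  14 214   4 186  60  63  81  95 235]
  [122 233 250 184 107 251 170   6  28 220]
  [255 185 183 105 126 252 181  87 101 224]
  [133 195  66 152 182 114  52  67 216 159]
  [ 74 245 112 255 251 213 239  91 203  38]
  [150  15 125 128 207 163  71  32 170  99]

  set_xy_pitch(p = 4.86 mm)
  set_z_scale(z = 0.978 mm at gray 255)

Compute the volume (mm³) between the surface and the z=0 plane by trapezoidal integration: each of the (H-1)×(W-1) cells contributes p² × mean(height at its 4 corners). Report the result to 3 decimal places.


1407.173

height_mm = gray/255 × 0.978; cell vol = 4.86² × mean(4 corners)
unit = 4.86² × 0.978 / (4×255) = 0.022647 mm³ per gray-sum
row 0: Σ corner-gray over 9 cells = 4135  → 93.6455
row 1: Σ corner-gray over 9 cells = 4835  → 109.4984
row 2: Σ corner-gray over 9 cells = 5007  → 113.3937
row 3: Σ corner-gray over 9 cells = 4102  → 92.8981
row 4: Σ corner-gray over 9 cells = 3383  → 76.6149
row 5: Σ corner-gray over 9 cells = 4002  → 90.6334
row 6: Σ corner-gray over 9 cells = 5391  → 122.0901
row 7: Σ corner-gray over 9 cells = 4649  → 105.2860
row 8: Σ corner-gray over 9 cells = 4502  → 101.9569
row 9: Σ corner-gray over 9 cells = 5719  → 129.5184
row 10: Σ corner-gray over 9 cells = 5299  → 120.0066
row 11: Σ corner-gray over 9 cells = 5710  → 129.3145
row 12: Σ corner-gray over 9 cells = 5401  → 122.3166
Σ rows: total corner-gray = 62135  → 1407.1731 mm³


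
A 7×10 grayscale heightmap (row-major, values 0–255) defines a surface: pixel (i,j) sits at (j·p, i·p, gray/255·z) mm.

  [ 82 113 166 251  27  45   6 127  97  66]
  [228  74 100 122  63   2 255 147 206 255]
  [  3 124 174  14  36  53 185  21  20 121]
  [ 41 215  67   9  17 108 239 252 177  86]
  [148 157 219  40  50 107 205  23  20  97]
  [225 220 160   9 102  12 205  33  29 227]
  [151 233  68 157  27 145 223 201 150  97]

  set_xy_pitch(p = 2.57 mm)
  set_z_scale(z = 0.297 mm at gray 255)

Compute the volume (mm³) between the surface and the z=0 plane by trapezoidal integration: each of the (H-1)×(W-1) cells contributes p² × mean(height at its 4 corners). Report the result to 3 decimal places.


height_mm = gray/255 × 0.297; cell vol = 2.57² × mean(4 corners)
unit = 2.57² × 0.297 / (4×255) = 0.00192319 mm³ per gray-sum
row 0: Σ corner-gray over 9 cells = 4233  → 8.1409
row 1: Σ corner-gray over 9 cells = 3799  → 7.3062
row 2: Σ corner-gray over 9 cells = 3673  → 7.0639
row 3: Σ corner-gray over 9 cells = 4182  → 8.0428
row 4: Σ corner-gray over 9 cells = 3879  → 7.4601
row 5: Σ corner-gray over 9 cells = 4648  → 8.9390
Σ rows: total corner-gray = 24414  → 46.9528 mm³

46.953


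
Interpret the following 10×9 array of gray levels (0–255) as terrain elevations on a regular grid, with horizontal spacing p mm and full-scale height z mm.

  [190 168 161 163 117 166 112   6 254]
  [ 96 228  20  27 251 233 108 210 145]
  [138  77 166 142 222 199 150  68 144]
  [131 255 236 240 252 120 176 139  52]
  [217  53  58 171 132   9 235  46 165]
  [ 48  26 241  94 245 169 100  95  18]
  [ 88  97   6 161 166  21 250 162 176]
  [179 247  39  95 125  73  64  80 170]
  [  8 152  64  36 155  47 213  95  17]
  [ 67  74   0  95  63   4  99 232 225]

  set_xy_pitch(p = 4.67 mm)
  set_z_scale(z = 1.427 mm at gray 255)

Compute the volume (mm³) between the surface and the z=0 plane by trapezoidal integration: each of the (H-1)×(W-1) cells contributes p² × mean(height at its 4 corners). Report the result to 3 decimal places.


1141.236

height_mm = gray/255 × 1.427; cell vol = 4.67² × mean(4 corners)
unit = 4.67² × 1.427 / (4×255) = 0.0305111 mm³ per gray-sum
row 0: Σ corner-gray over 8 cells = 4625  → 141.1137
row 1: Σ corner-gray over 8 cells = 4725  → 144.1648
row 2: Σ corner-gray over 8 cells = 5349  → 163.2038
row 3: Σ corner-gray over 8 cells = 4809  → 146.7278
row 4: Σ corner-gray over 8 cells = 3796  → 115.8201
row 5: Σ corner-gray over 8 cells = 3996  → 121.9223
row 6: Σ corner-gray over 8 cells = 3785  → 115.4844
row 7: Σ corner-gray over 8 cells = 3344  → 102.0290
row 8: Σ corner-gray over 8 cells = 2975  → 90.7705
Σ rows: total corner-gray = 37404  → 1141.2364 mm³


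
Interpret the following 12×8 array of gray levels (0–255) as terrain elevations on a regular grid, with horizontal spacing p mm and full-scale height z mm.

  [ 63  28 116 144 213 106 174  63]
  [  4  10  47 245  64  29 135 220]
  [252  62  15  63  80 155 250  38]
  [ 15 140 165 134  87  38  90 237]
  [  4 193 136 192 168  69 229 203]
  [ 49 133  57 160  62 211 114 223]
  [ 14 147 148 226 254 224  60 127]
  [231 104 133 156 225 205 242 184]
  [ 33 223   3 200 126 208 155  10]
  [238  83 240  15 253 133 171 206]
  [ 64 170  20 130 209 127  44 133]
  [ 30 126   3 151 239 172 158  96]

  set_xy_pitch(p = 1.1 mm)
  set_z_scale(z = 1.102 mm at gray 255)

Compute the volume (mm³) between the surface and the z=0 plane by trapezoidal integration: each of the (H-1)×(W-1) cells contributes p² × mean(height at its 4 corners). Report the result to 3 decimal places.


53.794

height_mm = gray/255 × 1.102; cell vol = 1.1² × mean(4 corners)
unit = 1.1² × 1.102 / (4×255) = 0.00130727 mm³ per gray-sum
row 0: Σ corner-gray over 7 cells = 2972  → 3.8852
row 1: Σ corner-gray over 7 cells = 2824  → 3.6917
row 2: Σ corner-gray over 7 cells = 3100  → 4.0526
row 3: Σ corner-gray over 7 cells = 3741  → 4.8905
row 4: Σ corner-gray over 7 cells = 3927  → 5.1337
row 5: Σ corner-gray over 7 cells = 4005  → 5.2356
row 6: Σ corner-gray over 7 cells = 4804  → 6.2801
row 7: Σ corner-gray over 7 cells = 4418  → 5.7755
row 8: Σ corner-gray over 7 cells = 4107  → 5.3690
row 9: Σ corner-gray over 7 cells = 3831  → 5.0082
row 10: Σ corner-gray over 7 cells = 3421  → 4.4722
Σ rows: total corner-gray = 41150  → 53.7943 mm³


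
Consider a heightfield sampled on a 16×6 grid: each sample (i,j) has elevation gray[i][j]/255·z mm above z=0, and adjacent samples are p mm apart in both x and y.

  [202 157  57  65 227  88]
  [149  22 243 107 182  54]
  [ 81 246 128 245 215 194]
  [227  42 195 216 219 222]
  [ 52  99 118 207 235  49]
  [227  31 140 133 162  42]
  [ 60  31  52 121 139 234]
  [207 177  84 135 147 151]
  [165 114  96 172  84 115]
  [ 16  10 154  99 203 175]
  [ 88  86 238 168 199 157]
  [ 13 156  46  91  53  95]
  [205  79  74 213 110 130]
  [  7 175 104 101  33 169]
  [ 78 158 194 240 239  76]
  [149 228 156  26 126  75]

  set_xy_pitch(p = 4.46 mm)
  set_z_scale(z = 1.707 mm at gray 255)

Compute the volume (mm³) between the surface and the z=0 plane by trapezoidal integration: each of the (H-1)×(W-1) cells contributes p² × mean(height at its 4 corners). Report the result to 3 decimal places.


height_mm = gray/255 × 1.707; cell vol = 4.46² × mean(4 corners)
unit = 4.46² × 1.707 / (4×255) = 0.0332892 mm³ per gray-sum
row 0: Σ corner-gray over 5 cells = 2613  → 86.9846
row 1: Σ corner-gray over 5 cells = 3254  → 108.3230
row 2: Σ corner-gray over 5 cells = 3736  → 124.3684
row 3: Σ corner-gray over 5 cells = 3212  → 106.9248
row 4: Σ corner-gray over 5 cells = 2620  → 87.2176
row 5: Σ corner-gray over 5 cells = 2181  → 72.6037
row 6: Σ corner-gray over 5 cells = 2424  → 80.6930
row 7: Σ corner-gray over 5 cells = 2656  → 88.4161
row 8: Σ corner-gray over 5 cells = 2335  → 77.7302
row 9: Σ corner-gray over 5 cells = 2750  → 91.5452
row 10: Σ corner-gray over 5 cells = 2427  → 80.7928
row 11: Σ corner-gray over 5 cells = 2087  → 69.4745
row 12: Σ corner-gray over 5 cells = 2289  → 76.1989
row 13: Σ corner-gray over 5 cells = 2818  → 93.8089
row 14: Σ corner-gray over 5 cells = 3112  → 103.5959
Σ rows: total corner-gray = 40514  → 1348.6777 mm³

1348.678


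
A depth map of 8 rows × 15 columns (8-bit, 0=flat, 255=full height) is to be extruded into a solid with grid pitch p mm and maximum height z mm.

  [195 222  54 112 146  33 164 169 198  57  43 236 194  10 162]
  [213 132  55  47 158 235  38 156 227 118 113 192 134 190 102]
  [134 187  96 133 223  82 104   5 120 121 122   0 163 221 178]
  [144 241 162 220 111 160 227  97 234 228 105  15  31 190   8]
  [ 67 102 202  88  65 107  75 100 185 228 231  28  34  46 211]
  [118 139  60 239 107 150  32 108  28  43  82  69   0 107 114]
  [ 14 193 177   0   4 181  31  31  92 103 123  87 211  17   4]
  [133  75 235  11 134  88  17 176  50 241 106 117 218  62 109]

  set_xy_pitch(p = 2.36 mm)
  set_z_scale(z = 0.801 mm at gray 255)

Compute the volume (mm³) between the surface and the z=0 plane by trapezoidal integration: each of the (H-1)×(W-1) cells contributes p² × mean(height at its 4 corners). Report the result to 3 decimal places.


204.435

height_mm = gray/255 × 0.801; cell vol = 2.36² × mean(4 corners)
unit = 2.36² × 0.801 / (4×255) = 0.00437377 mm³ per gray-sum
row 0: Σ corner-gray over 14 cells = 7538  → 32.9695
row 1: Σ corner-gray over 14 cells = 7371  → 32.2391
row 2: Σ corner-gray over 14 cells = 7660  → 33.5031
row 3: Σ corner-gray over 14 cells = 7454  → 32.6021
row 4: Σ corner-gray over 14 cells = 5820  → 25.4554
row 5: Σ corner-gray over 14 cells = 5078  → 22.2100
row 6: Σ corner-gray over 14 cells = 5820  → 25.4554
Σ rows: total corner-gray = 46741  → 204.4346 mm³


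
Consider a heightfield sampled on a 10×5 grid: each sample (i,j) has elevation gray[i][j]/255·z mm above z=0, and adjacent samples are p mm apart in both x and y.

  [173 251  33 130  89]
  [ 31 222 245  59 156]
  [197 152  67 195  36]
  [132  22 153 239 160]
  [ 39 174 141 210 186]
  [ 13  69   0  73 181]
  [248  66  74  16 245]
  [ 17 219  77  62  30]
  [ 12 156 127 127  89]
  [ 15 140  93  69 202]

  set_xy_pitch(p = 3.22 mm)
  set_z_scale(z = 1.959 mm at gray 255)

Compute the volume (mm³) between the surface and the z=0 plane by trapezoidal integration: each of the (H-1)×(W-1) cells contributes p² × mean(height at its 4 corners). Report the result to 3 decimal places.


343.208

height_mm = gray/255 × 1.959; cell vol = 3.22² × mean(4 corners)
unit = 3.22² × 1.959 / (4×255) = 0.0199134 mm³ per gray-sum
row 0: Σ corner-gray over 4 cells = 2329  → 46.3784
row 1: Σ corner-gray over 4 cells = 2300  → 45.8009
row 2: Σ corner-gray over 4 cells = 2181  → 43.4312
row 3: Σ corner-gray over 4 cells = 2395  → 47.6927
row 4: Σ corner-gray over 4 cells = 1753  → 34.9082
row 5: Σ corner-gray over 4 cells = 1283  → 25.5489
row 6: Σ corner-gray over 4 cells = 1568  → 31.2243
row 7: Σ corner-gray over 4 cells = 1684  → 33.5342
row 8: Σ corner-gray over 4 cells = 1742  → 34.6892
Σ rows: total corner-gray = 17235  → 343.2079 mm³


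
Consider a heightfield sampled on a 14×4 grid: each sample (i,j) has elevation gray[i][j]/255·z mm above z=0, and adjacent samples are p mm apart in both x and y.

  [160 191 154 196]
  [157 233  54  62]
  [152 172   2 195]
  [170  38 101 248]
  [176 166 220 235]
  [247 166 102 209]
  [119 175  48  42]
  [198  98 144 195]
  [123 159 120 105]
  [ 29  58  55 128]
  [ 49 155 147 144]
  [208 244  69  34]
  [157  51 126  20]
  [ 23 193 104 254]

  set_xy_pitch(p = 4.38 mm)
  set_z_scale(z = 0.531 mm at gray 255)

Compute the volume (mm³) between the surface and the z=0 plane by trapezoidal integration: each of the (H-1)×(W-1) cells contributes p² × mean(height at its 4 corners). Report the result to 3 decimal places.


203.069

height_mm = gray/255 × 0.531; cell vol = 4.38² × mean(4 corners)
unit = 4.38² × 0.531 / (4×255) = 0.00998717 mm³ per gray-sum
row 0: Σ corner-gray over 3 cells = 1839  → 18.3664
row 1: Σ corner-gray over 3 cells = 1488  → 14.8609
row 2: Σ corner-gray over 3 cells = 1391  → 13.8922
row 3: Σ corner-gray over 3 cells = 1879  → 18.7659
row 4: Σ corner-gray over 3 cells = 2175  → 21.7221
row 5: Σ corner-gray over 3 cells = 1599  → 15.9695
row 6: Σ corner-gray over 3 cells = 1484  → 14.8210
row 7: Σ corner-gray over 3 cells = 1663  → 16.6087
row 8: Σ corner-gray over 3 cells = 1169  → 11.6750
row 9: Σ corner-gray over 3 cells = 1180  → 11.7849
row 10: Σ corner-gray over 3 cells = 1665  → 16.6286
row 11: Σ corner-gray over 3 cells = 1399  → 13.9721
row 12: Σ corner-gray over 3 cells = 1402  → 14.0020
Σ rows: total corner-gray = 20333  → 203.0692 mm³


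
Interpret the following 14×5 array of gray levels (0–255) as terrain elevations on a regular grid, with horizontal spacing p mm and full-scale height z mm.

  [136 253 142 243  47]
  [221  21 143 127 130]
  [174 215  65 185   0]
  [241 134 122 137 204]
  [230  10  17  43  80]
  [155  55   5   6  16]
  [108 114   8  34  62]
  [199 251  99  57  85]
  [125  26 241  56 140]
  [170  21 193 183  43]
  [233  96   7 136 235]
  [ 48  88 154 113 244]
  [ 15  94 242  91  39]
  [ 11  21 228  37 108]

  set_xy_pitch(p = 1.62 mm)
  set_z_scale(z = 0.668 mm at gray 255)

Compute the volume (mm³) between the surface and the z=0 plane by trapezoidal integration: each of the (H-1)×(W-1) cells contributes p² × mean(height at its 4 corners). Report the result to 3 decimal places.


height_mm = gray/255 × 0.668; cell vol = 1.62² × mean(4 corners)
unit = 1.62² × 0.668 / (4×255) = 0.00171872 mm³ per gray-sum
row 0: Σ corner-gray over 4 cells = 2392  → 4.1112
row 1: Σ corner-gray over 4 cells = 2037  → 3.5010
row 2: Σ corner-gray over 4 cells = 2335  → 4.0132
row 3: Σ corner-gray over 4 cells = 1681  → 2.8892
row 4: Σ corner-gray over 4 cells = 753  → 1.2942
row 5: Σ corner-gray over 4 cells = 785  → 1.3492
row 6: Σ corner-gray over 4 cells = 1580  → 2.7156
row 7: Σ corner-gray over 4 cells = 2009  → 3.4529
row 8: Σ corner-gray over 4 cells = 1918  → 3.2965
row 9: Σ corner-gray over 4 cells = 1953  → 3.3567
row 10: Σ corner-gray over 4 cells = 1948  → 3.3481
row 11: Σ corner-gray over 4 cells = 1910  → 3.2828
row 12: Σ corner-gray over 4 cells = 1599  → 2.7482
Σ rows: total corner-gray = 22900  → 39.3588 mm³

39.359


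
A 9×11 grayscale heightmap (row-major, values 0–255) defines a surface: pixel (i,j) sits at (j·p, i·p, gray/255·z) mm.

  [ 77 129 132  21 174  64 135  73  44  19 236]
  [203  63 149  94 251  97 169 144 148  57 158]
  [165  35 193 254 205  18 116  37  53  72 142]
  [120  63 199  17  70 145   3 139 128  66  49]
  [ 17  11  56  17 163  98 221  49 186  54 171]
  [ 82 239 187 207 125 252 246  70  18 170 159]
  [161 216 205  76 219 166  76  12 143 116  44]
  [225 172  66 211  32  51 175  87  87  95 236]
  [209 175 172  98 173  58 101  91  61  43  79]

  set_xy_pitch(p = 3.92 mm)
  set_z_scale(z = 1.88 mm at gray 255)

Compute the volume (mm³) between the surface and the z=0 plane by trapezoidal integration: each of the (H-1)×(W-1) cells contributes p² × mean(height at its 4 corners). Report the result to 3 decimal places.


1082.680

height_mm = gray/255 × 1.88; cell vol = 3.92² × mean(4 corners)
unit = 3.92² × 1.88 / (4×255) = 0.0283224 mm³ per gray-sum
row 0: Σ corner-gray over 10 cells = 4600  → 130.2830
row 1: Σ corner-gray over 10 cells = 4978  → 140.9888
row 2: Σ corner-gray over 10 cells = 4102  → 116.1784
row 3: Σ corner-gray over 10 cells = 3727  → 105.5575
row 4: Σ corner-gray over 10 cells = 5167  → 146.3418
row 5: Σ corner-gray over 10 cells = 5932  → 168.0084
row 6: Σ corner-gray over 10 cells = 5076  → 143.7644
row 7: Σ corner-gray over 10 cells = 4645  → 131.5575
Σ rows: total corner-gray = 38227  → 1082.6798 mm³
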